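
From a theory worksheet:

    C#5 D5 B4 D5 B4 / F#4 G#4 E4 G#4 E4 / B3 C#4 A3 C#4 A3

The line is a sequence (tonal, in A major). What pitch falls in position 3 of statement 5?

G#2

Grouping in 5s, the 3rd note of each cell is B4, E4, A3.
Each moves down a 5th. Continuing: D3 → G#2.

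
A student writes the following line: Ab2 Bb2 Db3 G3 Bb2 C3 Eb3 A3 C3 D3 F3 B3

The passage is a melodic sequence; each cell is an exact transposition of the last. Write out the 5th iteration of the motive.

E3 F#3 A3 D#4

Unit = 4 notes; the statements start on Ab2, Bb2, C3, moving up a 2nd each time.
Extending up a 2nd: D3 → E3.
Statement 5 starts on E3 and keeps the same exact contour: E3 F#3 A3 D#4.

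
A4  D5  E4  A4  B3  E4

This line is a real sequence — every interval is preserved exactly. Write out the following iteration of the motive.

F#3 B3

With a 2-note motive the entries are A4, E4, B3, each down a 4th from the previous.
From F#3 the exact shape gives F#3 B3.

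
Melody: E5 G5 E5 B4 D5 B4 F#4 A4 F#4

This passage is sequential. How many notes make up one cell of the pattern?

There are 9 notes; a 3-note unit gives 3 cells:
E5 G5 E5 | B4 D5 B4 | F#4 A4 F#4
Every group is a transposition down a 4th of the one before; no shorter unit works.

3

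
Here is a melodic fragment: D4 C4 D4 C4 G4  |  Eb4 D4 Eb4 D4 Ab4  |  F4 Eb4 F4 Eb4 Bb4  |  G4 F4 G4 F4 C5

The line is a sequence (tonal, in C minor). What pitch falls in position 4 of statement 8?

C5

The unit is 5 notes. Position-4 pitches of the 4 shown cells: C4, D4, Eb4, F4.
Carrying that up a 2nd forward: G4 → Ab4 → Bb4 → C5.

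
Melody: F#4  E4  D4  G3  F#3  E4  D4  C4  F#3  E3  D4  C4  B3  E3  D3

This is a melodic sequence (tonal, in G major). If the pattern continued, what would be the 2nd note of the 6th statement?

With 5-note cells, note 2 of each statement runs E4, D4, C4.
Carrying that down a 2nd forward: B3 → A3 → G3.

G3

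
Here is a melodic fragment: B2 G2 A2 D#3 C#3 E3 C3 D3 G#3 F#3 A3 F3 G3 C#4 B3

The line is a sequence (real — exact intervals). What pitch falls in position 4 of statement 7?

The unit is 5 notes. Position-4 pitches of the 3 shown cells: D#3, G#3, C#4.
Carrying that up a 4th forward: F#4 → B4 → E5 → A5.

A5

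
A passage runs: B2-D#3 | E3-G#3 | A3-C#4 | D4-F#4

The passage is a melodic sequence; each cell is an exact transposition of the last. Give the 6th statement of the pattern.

Taking 2-note groups, the heads are B2, E3, A3, D4: the pattern moves up a 4th.
Carrying on: G4 → C5.
Statement 6 starts on C5 and keeps the same exact contour: C5 E5.

C5 E5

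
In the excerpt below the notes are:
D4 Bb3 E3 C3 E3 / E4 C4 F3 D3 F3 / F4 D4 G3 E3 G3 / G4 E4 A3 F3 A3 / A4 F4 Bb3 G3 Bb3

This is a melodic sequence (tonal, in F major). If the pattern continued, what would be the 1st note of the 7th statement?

C5

With 5-note cells, note 1 of each statement runs D4, E4, F4, G4, A4.
Each moves up a 2nd. Continuing: Bb4 → C5.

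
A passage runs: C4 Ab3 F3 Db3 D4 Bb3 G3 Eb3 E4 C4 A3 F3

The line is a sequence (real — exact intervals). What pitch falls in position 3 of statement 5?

C#4

The unit is 4 notes. Position-3 pitches of the 3 shown cells: F3, G3, A3.
Extending up a 2nd: B3 → C#4.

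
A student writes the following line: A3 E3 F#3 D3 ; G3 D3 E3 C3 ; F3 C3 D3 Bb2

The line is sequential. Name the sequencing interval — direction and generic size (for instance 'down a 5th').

down a 2nd

Unit = 4 notes; the statements start on A3, G3, F3, moving down a 2nd each time.
From A3 to G3: down a 2nd.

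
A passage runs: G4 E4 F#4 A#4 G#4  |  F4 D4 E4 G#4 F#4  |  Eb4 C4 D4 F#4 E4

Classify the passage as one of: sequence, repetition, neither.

Each 5-note cell is the previous one transposed down a 2nd.

sequence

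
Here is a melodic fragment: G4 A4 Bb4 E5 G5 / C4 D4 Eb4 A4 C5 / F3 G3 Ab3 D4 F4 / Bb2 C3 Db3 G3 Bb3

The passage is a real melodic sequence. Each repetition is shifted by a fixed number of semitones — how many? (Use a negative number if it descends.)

Unit = 5 notes; the statements start on G4, C4, F3, Bb2, moving down a 5th each time.
G4→C4 is 60 − 67 = -7 semitones.

-7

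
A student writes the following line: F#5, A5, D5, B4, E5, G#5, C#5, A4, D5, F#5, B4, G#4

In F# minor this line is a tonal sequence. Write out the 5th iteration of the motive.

With a 4-note motive the entries are F#5, E5, D5, each down a 2nd from the previous.
Carrying on: C#5 → B4.
So cell 5 is B4 D5 G#4 E4.

B4 D5 G#4 E4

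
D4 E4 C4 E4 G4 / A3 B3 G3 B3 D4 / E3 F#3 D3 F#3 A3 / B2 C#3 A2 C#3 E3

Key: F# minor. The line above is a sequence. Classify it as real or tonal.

real

Each cell has the same semitone pattern (2, -4, 4, 3) — intervals are preserved exactly.
And C4 lies outside F# minor, so the sequence is real rather than tonal.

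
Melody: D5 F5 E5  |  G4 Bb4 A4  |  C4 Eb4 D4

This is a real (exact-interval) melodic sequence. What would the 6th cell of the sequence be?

Eb2 Gb2 F2

Taking 3-note groups, the heads are D5, G4, C4: the pattern moves down a 5th.
Extending down a 5th: F3 → Bb2 → Eb2.
So cell 6 is Eb2 Gb2 F2.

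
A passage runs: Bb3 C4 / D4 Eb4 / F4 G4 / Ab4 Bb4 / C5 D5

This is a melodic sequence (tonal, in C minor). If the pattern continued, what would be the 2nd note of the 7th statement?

Ab5

The unit is 2 notes. Position-2 pitches of the 5 shown cells: C4, Eb4, G4, Bb4, D5.
Extending up a 3rd: F5 → Ab5.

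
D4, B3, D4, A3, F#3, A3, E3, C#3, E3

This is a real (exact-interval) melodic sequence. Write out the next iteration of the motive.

With a 3-note motive the entries are D4, A3, E3, each down a 4th from the previous.
From B2 the exact shape gives B2 G#2 B2.

B2 G#2 B2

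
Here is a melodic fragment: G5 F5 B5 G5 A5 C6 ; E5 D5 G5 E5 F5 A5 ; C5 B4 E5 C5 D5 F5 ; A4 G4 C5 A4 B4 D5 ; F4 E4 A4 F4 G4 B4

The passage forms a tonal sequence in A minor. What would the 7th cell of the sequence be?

Unit = 6 notes; the statements start on G5, E5, C5, A4, F4, moving down a 3rd each time.
Extending down a 3rd: D4 → B3.
So cell 7 is B3 A3 D4 B3 C4 E4.

B3 A3 D4 B3 C4 E4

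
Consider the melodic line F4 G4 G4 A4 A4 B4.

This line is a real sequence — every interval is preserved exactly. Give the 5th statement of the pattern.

The 2-note cells begin on F4, G4, A4 — each up a 2nd from the last.
Extending up a 2nd: B4 → C#5.
Statement 5 starts on C#5 and keeps the same exact contour: C#5 D#5.

C#5 D#5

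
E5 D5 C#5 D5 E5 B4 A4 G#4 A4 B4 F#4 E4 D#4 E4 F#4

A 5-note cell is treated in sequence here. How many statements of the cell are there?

3

15 notes in groups of 5 gives 15/5 = 3 statements.
Starts: E5, B4, F#4 — each down a 4th.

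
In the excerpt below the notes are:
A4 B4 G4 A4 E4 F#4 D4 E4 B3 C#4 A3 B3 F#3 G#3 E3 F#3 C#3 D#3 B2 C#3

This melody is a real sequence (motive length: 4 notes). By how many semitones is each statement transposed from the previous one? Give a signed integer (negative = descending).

-5

The 4-note cells begin on A4, E4, B3, F#3, C#3 — each down a 4th from the last.
Counting half-steps from A4 to E4: -5.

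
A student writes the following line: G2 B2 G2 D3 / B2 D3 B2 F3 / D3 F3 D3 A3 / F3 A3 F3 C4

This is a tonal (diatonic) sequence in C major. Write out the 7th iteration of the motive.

E4 G4 E4 B4

With a 4-note motive the entries are G2, B2, D3, F3, each up a 3rd from the previous.
Extending up a 3rd: A3 → C4 → E4.
From E4 the diatonic shape gives E4 G4 E4 B4.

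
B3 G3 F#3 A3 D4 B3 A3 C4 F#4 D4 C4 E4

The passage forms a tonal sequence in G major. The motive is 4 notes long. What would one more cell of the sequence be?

Unit = 4 notes; the statements start on B3, D4, F#4, moving up a 3rd each time.
So cell 4 is A4 F#4 E4 G4.

A4 F#4 E4 G4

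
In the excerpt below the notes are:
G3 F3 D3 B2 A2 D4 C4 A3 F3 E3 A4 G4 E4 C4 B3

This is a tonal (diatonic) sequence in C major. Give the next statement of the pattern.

E5 D5 B4 G4 F4

Taking 5-note groups, the heads are G3, D4, A4: the pattern moves up a 5th.
From E5 the diatonic shape gives E5 D5 B4 G4 F4.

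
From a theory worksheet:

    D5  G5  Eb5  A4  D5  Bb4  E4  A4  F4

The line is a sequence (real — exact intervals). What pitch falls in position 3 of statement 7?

With 3-note cells, note 3 of each statement runs Eb5, Bb4, F4.
Carrying that down a 4th forward: C4 → G3 → D3 → A2.

A2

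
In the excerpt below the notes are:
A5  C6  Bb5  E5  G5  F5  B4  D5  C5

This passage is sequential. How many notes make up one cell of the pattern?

3

9 notes total. Splitting into 3 groups of 3:
A5 C6 Bb5 | E5 G5 F5 | B4 D5 C5
That's a consistent down a 4th shift per cell, and no other grouping gives one.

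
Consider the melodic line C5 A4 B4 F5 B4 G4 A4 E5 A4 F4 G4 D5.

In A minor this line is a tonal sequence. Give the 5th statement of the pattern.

Taking 4-note groups, the heads are C5, B4, A4: the pattern moves down a 2nd.
Extending down a 2nd: G4 → F4.
So cell 5 is F4 D4 E4 B4.

F4 D4 E4 B4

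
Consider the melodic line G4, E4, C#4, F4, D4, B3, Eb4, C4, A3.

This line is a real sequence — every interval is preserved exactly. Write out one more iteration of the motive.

Taking 3-note groups, the heads are G4, F4, Eb4: the pattern moves down a 2nd.
So cell 4 is Db4 Bb3 G3.

Db4 Bb3 G3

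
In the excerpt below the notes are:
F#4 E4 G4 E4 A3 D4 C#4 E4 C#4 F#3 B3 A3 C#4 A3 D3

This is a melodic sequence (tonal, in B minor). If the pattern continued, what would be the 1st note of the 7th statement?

With 5-note cells, note 1 of each statement runs F#4, D4, B3.
Each moves down a 3rd. Continuing: G3 → E3 → C#3 → A2.

A2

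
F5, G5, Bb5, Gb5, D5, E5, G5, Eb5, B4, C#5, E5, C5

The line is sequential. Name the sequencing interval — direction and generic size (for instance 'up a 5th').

down a 3rd

The 4-note cells begin on F5, D5, B4 — each down a 3rd from the last.
F5 to D5 is down a 3rd.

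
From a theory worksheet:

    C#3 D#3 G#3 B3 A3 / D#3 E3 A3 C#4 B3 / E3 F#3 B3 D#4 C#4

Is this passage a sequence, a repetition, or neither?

sequence

Each 5-note cell is the previous one transposed up a 2nd.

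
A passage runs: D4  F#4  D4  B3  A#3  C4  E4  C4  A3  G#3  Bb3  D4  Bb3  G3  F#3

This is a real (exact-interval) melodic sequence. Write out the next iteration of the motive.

The 5-note cells begin on D4, C4, Bb3 — each down a 2nd from the last.
Statement 4 starts on Ab3 and keeps the same exact contour: Ab3 C4 Ab3 F3 E3.

Ab3 C4 Ab3 F3 E3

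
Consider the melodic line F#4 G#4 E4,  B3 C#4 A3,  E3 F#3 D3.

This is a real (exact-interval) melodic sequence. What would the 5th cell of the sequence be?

D2 E2 C2

Unit = 3 notes; the statements start on F#4, B3, E3, moving down a 5th each time.
Extending down a 5th: A2 → D2.
From D2 the exact shape gives D2 E2 C2.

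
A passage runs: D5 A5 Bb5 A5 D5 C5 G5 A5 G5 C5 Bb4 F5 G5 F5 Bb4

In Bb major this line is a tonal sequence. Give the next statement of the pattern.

A4 Eb5 F5 Eb5 A4

Taking 5-note groups, the heads are D5, C5, Bb4: the pattern moves down a 2nd.
So cell 4 is A4 Eb5 F5 Eb5 A4.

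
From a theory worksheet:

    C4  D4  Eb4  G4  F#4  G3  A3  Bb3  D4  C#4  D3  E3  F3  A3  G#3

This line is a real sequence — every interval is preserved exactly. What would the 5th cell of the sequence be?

E2 F#2 G2 B2 A#2

Taking 5-note groups, the heads are C4, G3, D3: the pattern moves down a 4th.
Extending down a 4th: A2 → E2.
So cell 5 is E2 F#2 G2 B2 A#2.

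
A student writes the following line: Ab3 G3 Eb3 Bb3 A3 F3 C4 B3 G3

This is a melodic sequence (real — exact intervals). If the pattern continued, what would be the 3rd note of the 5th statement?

The unit is 3 notes. Position-3 pitches of the 3 shown cells: Eb3, F3, G3.
Each moves up a 2nd. Continuing: A3 → B3.

B3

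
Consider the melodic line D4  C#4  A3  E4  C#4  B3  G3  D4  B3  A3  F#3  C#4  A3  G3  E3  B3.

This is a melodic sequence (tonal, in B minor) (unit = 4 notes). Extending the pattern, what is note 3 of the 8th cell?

Grouping in 4s, the 3rd note of each cell is A3, G3, F#3, E3.
Each moves down a 2nd. Continuing: D3 → C#3 → B2 → A2.

A2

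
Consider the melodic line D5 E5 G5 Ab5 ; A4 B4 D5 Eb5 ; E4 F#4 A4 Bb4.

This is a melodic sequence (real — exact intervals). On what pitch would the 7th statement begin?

With a 4-note motive the entries are D5, A4, E4, each down a 4th from the previous.
Continuing: B3 → F#3 → C#3 → G#2. Statement 7 starts on G#2.

G#2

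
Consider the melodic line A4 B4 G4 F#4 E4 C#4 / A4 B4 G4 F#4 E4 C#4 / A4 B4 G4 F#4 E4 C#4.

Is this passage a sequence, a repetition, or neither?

repetition

Each 6-note cell is identical (A4 B4 G4 F#4 E4 C#4), restated at the same pitch.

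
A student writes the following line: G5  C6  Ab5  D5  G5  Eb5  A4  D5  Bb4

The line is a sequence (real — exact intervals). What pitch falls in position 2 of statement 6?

The unit is 3 notes. Position-2 pitches of the 3 shown cells: C6, G5, D5.
Each moves down a 4th. Continuing: A4 → E4 → B3.

B3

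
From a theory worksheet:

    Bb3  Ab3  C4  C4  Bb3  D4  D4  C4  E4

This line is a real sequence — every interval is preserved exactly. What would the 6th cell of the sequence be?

G#4 F#4 A#4

Taking 3-note groups, the heads are Bb3, C4, D4: the pattern moves up a 2nd.
Continuing the starts: E4 → F#4 → G#4.
So cell 6 is G#4 F#4 A#4.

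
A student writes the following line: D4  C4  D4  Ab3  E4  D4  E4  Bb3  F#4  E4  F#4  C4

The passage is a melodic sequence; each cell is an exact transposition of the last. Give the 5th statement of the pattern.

With a 4-note motive the entries are D4, E4, F#4, each up a 2nd from the previous.
Continuing the starts: G#4 → A#4.
From A#4 the exact shape gives A#4 G#4 A#4 E4.

A#4 G#4 A#4 E4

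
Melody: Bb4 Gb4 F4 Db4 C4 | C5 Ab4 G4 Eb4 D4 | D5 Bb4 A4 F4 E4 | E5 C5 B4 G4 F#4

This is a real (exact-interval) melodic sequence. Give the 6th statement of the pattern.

G#5 E5 D#5 B4 A#4

The 5-note cells begin on Bb4, C5, D5, E5 — each up a 2nd from the last.
Extending up a 2nd: F#5 → G#5.
From G#5 the exact shape gives G#5 E5 D#5 B4 A#4.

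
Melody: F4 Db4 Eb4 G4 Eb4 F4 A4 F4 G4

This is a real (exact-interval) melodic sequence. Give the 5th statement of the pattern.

C#5 A4 B4

The 3-note cells begin on F4, G4, A4 — each up a 2nd from the last.
Carrying on: B4 → C#5.
Statement 5 starts on C#5 and keeps the same exact contour: C#5 A4 B4.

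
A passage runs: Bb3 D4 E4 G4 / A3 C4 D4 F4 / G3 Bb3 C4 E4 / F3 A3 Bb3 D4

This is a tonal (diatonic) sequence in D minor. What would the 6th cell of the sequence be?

D3 F3 G3 Bb3

Taking 4-note groups, the heads are Bb3, A3, G3, F3: the pattern moves down a 2nd.
Extending down a 2nd: E3 → D3.
Statement 6 starts on D3 and keeps the same diatonic contour: D3 F3 G3 Bb3.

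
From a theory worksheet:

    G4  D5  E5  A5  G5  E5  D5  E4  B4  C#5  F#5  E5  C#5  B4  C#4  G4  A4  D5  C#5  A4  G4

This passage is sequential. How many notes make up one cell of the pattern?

7

Try groups of 7 (3 cells in 21 notes):
G4 D5 E5 A5 G5 E5 D5 | E4 B4 C#5 F#5 E5 C#5 B4 | C#4 G4 A4 D5 C#5 A4 G4
Every group is a transposition down a 3rd of the one before; no shorter unit works.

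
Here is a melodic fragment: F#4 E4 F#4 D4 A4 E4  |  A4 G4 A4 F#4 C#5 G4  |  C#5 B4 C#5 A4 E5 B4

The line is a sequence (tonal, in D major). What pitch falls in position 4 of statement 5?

E5

Grouping in 6s, the 4th note of each cell is D4, F#4, A4.
Each moves up a 3rd. Continuing: C#5 → E5.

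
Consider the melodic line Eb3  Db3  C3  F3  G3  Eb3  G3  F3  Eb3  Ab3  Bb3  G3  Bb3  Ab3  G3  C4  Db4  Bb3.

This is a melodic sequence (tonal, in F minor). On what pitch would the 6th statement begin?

Unit = 6 notes; the statements start on Eb3, G3, Bb3, moving up a 3rd each time.
Extending the heads up a 3rd: Db4 → F4 → Ab4.

Ab4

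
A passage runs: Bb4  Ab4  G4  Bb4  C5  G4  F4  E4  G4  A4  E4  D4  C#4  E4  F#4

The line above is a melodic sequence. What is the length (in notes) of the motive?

5

Try groups of 5 (3 cells in 15 notes):
Bb4 Ab4 G4 Bb4 C5 | G4 F4 E4 G4 A4 | E4 D4 C#4 E4 F#4
Every group is a transposition down a 3rd of the one before; no shorter unit works.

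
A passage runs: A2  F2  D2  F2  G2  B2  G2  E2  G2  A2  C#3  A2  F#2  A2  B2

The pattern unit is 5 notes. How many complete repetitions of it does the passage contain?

3

15 notes in groups of 5 gives 15/5 = 3 statements.
Starts: A2, B2, C#3 — each up a 2nd.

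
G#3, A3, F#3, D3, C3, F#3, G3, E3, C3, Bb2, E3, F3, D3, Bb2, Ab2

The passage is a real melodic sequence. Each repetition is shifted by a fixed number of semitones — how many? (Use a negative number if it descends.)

-2

Unit = 5 notes; the statements start on G#3, F#3, E3, moving down a 2nd each time.
G#3→F#3 is 54 − 56 = -2 semitones.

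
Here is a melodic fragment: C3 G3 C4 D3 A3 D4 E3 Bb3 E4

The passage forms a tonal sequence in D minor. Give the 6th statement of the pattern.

Unit = 3 notes; the statements start on C3, D3, E3, moving up a 2nd each time.
Continuing the starts: F3 → G3 → A3.
So cell 6 is A3 E4 A4.

A3 E4 A4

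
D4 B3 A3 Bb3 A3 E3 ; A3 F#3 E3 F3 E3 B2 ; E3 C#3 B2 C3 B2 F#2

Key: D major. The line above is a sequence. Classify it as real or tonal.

real

Each cell has the same semitone pattern (-3, -2, 1, -1, -5) — intervals are preserved exactly.
And Bb3 lies outside D major, so the sequence is real rather than tonal.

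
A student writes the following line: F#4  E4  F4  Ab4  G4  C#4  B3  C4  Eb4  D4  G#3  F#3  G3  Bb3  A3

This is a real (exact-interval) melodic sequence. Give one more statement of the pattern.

D#3 C#3 D3 F3 E3

With a 5-note motive the entries are F#4, C#4, G#3, each down a 4th from the previous.
From D#3 the exact shape gives D#3 C#3 D3 F3 E3.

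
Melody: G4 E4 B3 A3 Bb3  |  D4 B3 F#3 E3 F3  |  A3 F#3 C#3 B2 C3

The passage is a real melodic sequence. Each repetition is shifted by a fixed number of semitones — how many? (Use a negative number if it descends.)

With a 5-note motive the entries are G4, D4, A3, each down a 4th from the previous.
Counting half-steps from G4 to D4: -5.

-5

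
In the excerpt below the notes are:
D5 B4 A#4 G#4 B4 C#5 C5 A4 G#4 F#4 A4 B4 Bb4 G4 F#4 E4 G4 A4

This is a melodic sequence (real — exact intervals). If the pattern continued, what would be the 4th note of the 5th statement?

Grouping in 6s, the 4th note of each cell is G#4, F#4, E4.
Extending down a 2nd: D4 → C4.

C4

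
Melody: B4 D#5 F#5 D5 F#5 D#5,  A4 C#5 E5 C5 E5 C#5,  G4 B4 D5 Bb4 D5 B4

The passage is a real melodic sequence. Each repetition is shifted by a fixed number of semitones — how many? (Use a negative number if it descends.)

Taking 6-note groups, the heads are B4, A4, G4: the pattern moves down a 2nd.
B4→A4 is 69 − 71 = -2 semitones.

-2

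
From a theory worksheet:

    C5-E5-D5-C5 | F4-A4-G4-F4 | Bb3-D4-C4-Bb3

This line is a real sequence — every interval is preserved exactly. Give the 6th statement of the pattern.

Db2 F2 Eb2 Db2

Taking 4-note groups, the heads are C5, F4, Bb3: the pattern moves down a 5th.
Extending down a 5th: Eb3 → Ab2 → Db2.
So cell 6 is Db2 F2 Eb2 Db2.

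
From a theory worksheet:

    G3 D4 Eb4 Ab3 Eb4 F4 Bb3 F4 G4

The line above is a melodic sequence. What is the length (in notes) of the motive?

3

9 notes total. Splitting into 3 groups of 3:
G3 D4 Eb4 | Ab3 Eb4 F4 | Bb3 F4 G4
Each cell is the previous one up a 2nd — so the unit is 3 notes.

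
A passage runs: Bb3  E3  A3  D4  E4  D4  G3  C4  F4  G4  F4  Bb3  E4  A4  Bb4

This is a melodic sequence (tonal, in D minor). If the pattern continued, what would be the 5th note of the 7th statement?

C6

Grouping in 5s, the 5th note of each cell is E4, G4, Bb4.
Carrying that up a 3rd forward: D5 → F5 → A5 → C6.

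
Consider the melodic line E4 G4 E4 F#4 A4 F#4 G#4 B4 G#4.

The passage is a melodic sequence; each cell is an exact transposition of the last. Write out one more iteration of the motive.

A#4 C#5 A#4

The 3-note cells begin on E4, F#4, G#4 — each up a 2nd from the last.
Statement 4 starts on A#4 and keeps the same exact contour: A#4 C#5 A#4.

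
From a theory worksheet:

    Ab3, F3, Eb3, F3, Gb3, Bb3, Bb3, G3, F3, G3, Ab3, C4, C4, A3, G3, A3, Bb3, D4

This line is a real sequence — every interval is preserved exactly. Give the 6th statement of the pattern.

Unit = 6 notes; the statements start on Ab3, Bb3, C4, moving up a 2nd each time.
Carrying on: D4 → E4 → F#4.
So cell 6 is F#4 D#4 C#4 D#4 E4 G#4.

F#4 D#4 C#4 D#4 E4 G#4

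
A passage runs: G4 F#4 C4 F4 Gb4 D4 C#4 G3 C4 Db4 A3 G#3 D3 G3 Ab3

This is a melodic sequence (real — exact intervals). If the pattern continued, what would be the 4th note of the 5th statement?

The unit is 5 notes. Position-4 pitches of the 3 shown cells: F4, C4, G3.
Each moves down a 4th. Continuing: D3 → A2.

A2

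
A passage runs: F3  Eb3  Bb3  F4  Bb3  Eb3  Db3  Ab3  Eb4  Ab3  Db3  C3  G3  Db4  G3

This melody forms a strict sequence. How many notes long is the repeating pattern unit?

5

Try groups of 5 (3 cells in 15 notes):
F3 Eb3 Bb3 F4 Bb3 | Eb3 Db3 Ab3 Eb4 Ab3 | Db3 C3 G3 Db4 G3
Every group is a transposition down a 2nd of the one before; no shorter unit works.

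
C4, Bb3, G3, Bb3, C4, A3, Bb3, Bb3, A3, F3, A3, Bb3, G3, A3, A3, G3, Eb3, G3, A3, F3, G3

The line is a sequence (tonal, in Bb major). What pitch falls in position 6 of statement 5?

D3

With 7-note cells, note 6 of each statement runs A3, G3, F3.
Carrying that down a 2nd forward: Eb3 → D3.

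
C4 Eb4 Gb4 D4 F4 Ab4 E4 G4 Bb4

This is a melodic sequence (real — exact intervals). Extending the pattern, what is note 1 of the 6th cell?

A#4

The unit is 3 notes. Position-1 pitches of the 3 shown cells: C4, D4, E4.
Extending up a 2nd: F#4 → G#4 → A#4.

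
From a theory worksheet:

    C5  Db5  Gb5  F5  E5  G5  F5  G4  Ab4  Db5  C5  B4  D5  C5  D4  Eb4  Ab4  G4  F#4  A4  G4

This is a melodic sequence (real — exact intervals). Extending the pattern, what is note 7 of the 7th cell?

B2

With 7-note cells, note 7 of each statement runs F5, C5, G4.
Each moves down a 4th. Continuing: D4 → A3 → E3 → B2.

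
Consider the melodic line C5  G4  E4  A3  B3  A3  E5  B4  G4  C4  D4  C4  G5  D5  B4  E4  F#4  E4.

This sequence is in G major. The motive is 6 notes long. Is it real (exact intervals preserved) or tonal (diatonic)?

tonal

Every note is diatonic to G major.
Cell 1 has -3 semitones from note 2 to 3, but cell 2 has -4 — the interval quality changes while the contour stays the same, which is the hallmark of a tonal sequence.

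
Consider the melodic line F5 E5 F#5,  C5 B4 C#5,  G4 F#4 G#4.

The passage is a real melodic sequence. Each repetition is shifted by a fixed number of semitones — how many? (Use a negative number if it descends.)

The 3-note cells begin on F5, C5, G4 — each down a 4th from the last.
F5 to C5 spans -5 semitones.

-5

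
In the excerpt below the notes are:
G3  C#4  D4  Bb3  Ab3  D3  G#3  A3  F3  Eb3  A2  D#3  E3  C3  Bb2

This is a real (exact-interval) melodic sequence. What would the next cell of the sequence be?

E2 A#2 B2 G2 F2

Taking 5-note groups, the heads are G3, D3, A2: the pattern moves down a 4th.
From E2 the exact shape gives E2 A#2 B2 G2 F2.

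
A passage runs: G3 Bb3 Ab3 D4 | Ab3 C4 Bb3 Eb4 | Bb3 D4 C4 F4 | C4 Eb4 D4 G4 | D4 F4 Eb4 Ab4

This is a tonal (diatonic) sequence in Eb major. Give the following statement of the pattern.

Eb4 G4 F4 Bb4

The 4-note cells begin on G3, Ab3, Bb3, C4, D4 — each up a 2nd from the last.
So cell 6 is Eb4 G4 F4 Bb4.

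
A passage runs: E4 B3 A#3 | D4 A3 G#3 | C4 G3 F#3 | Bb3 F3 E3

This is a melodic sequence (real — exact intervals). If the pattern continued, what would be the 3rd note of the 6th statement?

Grouping in 3s, the 3rd note of each cell is A#3, G#3, F#3, E3.
Carrying that down a 2nd forward: D3 → C3.

C3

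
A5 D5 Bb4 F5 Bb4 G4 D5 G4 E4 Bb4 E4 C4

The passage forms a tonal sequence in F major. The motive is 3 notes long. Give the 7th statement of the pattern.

C4 F3 D3

Unit = 3 notes; the statements start on A5, F5, D5, Bb4, moving down a 3rd each time.
Extending down a 3rd: G4 → E4 → C4.
Statement 7 starts on C4 and keeps the same diatonic contour: C4 F3 D3.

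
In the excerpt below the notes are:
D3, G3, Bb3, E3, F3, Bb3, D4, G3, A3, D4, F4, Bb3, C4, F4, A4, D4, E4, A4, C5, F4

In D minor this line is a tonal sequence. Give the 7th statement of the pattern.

Unit = 4 notes; the statements start on D3, F3, A3, C4, E4, moving up a 3rd each time.
Carrying on: G4 → Bb4.
So cell 7 is Bb4 E5 G5 C5.

Bb4 E5 G5 C5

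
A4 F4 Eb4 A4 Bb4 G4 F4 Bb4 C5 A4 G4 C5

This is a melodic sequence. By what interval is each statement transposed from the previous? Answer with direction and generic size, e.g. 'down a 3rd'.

up a 2nd

With a 4-note motive the entries are A4, Bb4, C5, each up a 2nd from the previous.
From A4 to Bb4: up a 2nd.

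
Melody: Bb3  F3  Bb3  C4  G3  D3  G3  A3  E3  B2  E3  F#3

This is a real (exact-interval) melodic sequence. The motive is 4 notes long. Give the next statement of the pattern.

C#3 G#2 C#3 D#3

The 4-note cells begin on Bb3, G3, E3 — each down a 3rd from the last.
So cell 4 is C#3 G#2 C#3 D#3.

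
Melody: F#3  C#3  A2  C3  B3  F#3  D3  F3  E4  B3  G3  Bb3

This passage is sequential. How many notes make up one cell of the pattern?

12 notes total. Splitting into 3 groups of 4:
F#3 C#3 A2 C3 | B3 F#3 D3 F3 | E4 B3 G3 Bb3
Every group is a transposition up a 4th of the one before; no shorter unit works.

4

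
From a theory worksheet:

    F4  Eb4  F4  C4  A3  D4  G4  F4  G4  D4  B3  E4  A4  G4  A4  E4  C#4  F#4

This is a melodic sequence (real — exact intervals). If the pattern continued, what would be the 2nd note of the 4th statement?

Grouping in 6s, the 2nd note of each cell is Eb4, F4, G4.
From G4, up a 2nd gives A4.

A4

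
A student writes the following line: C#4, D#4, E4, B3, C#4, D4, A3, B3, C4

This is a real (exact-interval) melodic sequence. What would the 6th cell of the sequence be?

Eb3 F3 Gb3

The 3-note cells begin on C#4, B3, A3 — each down a 2nd from the last.
Extending down a 2nd: G3 → F3 → Eb3.
Statement 6 starts on Eb3 and keeps the same exact contour: Eb3 F3 Gb3.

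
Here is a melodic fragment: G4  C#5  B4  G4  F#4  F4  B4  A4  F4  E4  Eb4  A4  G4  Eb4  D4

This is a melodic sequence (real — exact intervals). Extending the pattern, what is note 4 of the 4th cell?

Db4

Grouping in 5s, the 4th note of each cell is G4, F4, Eb4.
Each moves down a 2nd; the next is Db4.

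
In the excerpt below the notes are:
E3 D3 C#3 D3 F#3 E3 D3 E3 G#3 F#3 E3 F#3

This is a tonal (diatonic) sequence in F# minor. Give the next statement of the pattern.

A3 G#3 F#3 G#3

With a 4-note motive the entries are E3, F#3, G#3, each up a 2nd from the previous.
From A3 the diatonic shape gives A3 G#3 F#3 G#3.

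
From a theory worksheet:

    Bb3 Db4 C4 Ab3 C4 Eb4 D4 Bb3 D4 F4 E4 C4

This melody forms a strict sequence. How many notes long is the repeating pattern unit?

Try groups of 4 (3 cells in 12 notes):
Bb3 Db4 C4 Ab3 | C4 Eb4 D4 Bb3 | D4 F4 E4 C4
Each cell is the previous one up a 2nd — so the unit is 4 notes.

4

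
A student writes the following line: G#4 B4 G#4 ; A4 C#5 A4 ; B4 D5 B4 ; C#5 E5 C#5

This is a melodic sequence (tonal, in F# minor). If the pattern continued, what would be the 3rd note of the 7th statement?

F#5

With 3-note cells, note 3 of each statement runs G#4, A4, B4, C#5.
Each moves up a 2nd. Continuing: D5 → E5 → F#5.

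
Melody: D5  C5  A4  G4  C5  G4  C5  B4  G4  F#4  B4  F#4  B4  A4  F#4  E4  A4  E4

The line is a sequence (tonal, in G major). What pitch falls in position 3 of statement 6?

C4

With 6-note cells, note 3 of each statement runs A4, G4, F#4.
Carrying that down a 2nd forward: E4 → D4 → C4.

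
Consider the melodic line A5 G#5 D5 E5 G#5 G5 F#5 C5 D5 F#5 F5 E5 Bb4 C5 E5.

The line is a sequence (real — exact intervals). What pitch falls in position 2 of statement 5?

The unit is 5 notes. Position-2 pitches of the 3 shown cells: G#5, F#5, E5.
Carrying that down a 2nd forward: D5 → C5.

C5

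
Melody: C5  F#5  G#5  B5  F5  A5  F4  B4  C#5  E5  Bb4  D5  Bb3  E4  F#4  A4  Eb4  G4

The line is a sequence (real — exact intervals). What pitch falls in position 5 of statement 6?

Grouping in 6s, the 5th note of each cell is F5, Bb4, Eb4.
Carrying that down a 5th forward: Ab3 → Db3 → Gb2.

Gb2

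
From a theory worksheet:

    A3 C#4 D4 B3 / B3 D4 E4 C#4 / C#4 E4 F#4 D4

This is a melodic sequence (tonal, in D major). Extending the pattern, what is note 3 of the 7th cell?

C#5

Grouping in 4s, the 3rd note of each cell is D4, E4, F#4.
Carrying that up a 2nd forward: G4 → A4 → B4 → C#5.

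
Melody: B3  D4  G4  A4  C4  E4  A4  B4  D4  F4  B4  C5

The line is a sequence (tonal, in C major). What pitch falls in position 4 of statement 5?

E5

Grouping in 4s, the 4th note of each cell is A4, B4, C5.
Carrying that up a 2nd forward: D5 → E5.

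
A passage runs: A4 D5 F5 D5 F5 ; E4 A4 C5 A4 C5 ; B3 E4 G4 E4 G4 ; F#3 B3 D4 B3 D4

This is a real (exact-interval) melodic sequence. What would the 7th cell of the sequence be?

Unit = 5 notes; the statements start on A4, E4, B3, F#3, moving down a 4th each time.
Continuing the starts: C#3 → G#2 → D#2.
Statement 7 starts on D#2 and keeps the same exact contour: D#2 G#2 B2 G#2 B2.

D#2 G#2 B2 G#2 B2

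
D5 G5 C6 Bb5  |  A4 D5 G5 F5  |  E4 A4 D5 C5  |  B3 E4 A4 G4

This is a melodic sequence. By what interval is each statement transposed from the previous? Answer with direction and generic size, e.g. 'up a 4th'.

Taking 4-note groups, the heads are D5, A4, E4, B3: the pattern moves down a 4th.
From D5 to A4: down a 4th.

down a 4th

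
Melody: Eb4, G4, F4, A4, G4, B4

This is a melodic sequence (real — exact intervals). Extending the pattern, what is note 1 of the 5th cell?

B4

With 2-note cells, note 1 of each statement runs Eb4, F4, G4.
Extending up a 2nd: A4 → B4.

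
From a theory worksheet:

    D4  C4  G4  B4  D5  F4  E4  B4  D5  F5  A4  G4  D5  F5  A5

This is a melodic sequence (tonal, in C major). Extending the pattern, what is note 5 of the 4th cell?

Grouping in 5s, the 5th note of each cell is D5, F5, A5.
From A5, up a 3rd gives C6.

C6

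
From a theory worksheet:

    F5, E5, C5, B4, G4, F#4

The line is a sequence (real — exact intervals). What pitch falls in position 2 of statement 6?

With 2-note cells, note 2 of each statement runs E5, B4, F#4.
Each moves down a 4th. Continuing: C#4 → G#3 → D#3.

D#3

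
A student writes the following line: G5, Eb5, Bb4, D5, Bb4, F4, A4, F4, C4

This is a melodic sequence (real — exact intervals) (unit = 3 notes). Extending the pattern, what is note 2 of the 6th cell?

D3

With 3-note cells, note 2 of each statement runs Eb5, Bb4, F4.
Carrying that down a 4th forward: C4 → G3 → D3.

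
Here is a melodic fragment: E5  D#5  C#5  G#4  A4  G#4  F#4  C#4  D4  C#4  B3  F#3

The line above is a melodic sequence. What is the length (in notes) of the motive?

4

Try groups of 4 (3 cells in 12 notes):
E5 D#5 C#5 G#4 | A4 G#4 F#4 C#4 | D4 C#4 B3 F#3
Each cell is the previous one down a 5th — so the unit is 4 notes.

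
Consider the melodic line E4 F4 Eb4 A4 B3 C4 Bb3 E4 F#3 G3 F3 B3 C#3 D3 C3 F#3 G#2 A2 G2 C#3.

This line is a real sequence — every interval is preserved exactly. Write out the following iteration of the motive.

The 4-note cells begin on E4, B3, F#3, C#3, G#2 — each down a 4th from the last.
So cell 6 is D#2 E2 D2 G#2.

D#2 E2 D2 G#2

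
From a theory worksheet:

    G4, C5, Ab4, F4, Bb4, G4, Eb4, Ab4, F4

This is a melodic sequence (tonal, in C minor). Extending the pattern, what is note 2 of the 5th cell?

Grouping in 3s, the 2nd note of each cell is C5, Bb4, Ab4.
Each moves down a 2nd. Continuing: G4 → F4.

F4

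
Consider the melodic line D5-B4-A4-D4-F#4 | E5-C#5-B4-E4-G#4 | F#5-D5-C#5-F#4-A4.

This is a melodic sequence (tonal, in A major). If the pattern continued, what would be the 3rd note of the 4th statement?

D5

With 5-note cells, note 3 of each statement runs A4, B4, C#5.
Each moves up a 2nd; the next is D5.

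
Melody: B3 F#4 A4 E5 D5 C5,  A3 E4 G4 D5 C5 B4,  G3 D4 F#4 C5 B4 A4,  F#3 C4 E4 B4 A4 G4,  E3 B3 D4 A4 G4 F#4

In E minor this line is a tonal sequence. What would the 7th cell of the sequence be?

C3 G3 B3 F#4 E4 D4

Unit = 6 notes; the statements start on B3, A3, G3, F#3, E3, moving down a 2nd each time.
Carrying on: D3 → C3.
Statement 7 starts on C3 and keeps the same diatonic contour: C3 G3 B3 F#4 E4 D4.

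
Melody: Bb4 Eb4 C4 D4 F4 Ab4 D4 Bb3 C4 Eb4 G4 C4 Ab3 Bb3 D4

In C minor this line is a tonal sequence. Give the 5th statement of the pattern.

Eb4 Ab3 F3 G3 Bb3

Taking 5-note groups, the heads are Bb4, Ab4, G4: the pattern moves down a 2nd.
Continuing the starts: F4 → Eb4.
From Eb4 the diatonic shape gives Eb4 Ab3 F3 G3 Bb3.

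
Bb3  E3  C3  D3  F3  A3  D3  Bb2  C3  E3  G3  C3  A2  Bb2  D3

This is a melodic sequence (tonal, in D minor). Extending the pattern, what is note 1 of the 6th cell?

D3

Grouping in 5s, the 1st note of each cell is Bb3, A3, G3.
Each moves down a 2nd. Continuing: F3 → E3 → D3.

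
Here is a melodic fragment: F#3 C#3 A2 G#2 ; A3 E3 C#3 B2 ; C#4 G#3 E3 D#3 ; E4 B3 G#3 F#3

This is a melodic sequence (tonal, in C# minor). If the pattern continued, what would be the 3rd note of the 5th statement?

B3

The unit is 4 notes. Position-3 pitches of the 4 shown cells: A2, C#3, E3, G#3.
From G#3, up a 3rd gives B3.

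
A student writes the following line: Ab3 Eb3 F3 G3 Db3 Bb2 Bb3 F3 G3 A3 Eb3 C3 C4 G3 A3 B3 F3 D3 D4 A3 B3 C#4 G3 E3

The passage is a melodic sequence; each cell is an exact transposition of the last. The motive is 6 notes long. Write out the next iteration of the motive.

E4 B3 C#4 D#4 A3 F#3

Taking 6-note groups, the heads are Ab3, Bb3, C4, D4: the pattern moves up a 2nd.
So cell 5 is E4 B3 C#4 D#4 A3 F#3.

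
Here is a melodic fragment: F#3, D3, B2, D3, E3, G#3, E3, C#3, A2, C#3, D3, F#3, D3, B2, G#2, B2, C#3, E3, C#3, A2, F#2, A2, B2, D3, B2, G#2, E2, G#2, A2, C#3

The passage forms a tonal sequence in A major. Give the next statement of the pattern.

Taking 6-note groups, the heads are F#3, E3, D3, C#3, B2: the pattern moves down a 2nd.
Statement 6 starts on A2 and keeps the same diatonic contour: A2 F#2 D2 F#2 G#2 B2.

A2 F#2 D2 F#2 G#2 B2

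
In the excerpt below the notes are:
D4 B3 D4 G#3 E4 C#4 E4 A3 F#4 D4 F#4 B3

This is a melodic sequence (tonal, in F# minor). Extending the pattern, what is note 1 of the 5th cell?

A4

Grouping in 4s, the 1st note of each cell is D4, E4, F#4.
Each moves up a 2nd. Continuing: G#4 → A4.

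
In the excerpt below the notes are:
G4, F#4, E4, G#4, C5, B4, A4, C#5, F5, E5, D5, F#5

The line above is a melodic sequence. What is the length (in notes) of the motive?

4

Try groups of 4 (3 cells in 12 notes):
G4 F#4 E4 G#4 | C5 B4 A4 C#5 | F5 E5 D5 F#5
That's a consistent up a 4th shift per cell, and no other grouping gives one.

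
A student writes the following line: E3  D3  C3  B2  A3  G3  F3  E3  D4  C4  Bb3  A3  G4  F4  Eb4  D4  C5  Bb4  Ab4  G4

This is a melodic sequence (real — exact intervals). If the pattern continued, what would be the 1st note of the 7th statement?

Bb5

With 4-note cells, note 1 of each statement runs E3, A3, D4, G4, C5.
Carrying that up a 4th forward: F5 → Bb5.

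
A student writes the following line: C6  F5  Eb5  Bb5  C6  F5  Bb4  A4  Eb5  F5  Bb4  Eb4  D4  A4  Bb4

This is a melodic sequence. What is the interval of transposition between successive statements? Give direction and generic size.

Unit = 5 notes; the statements start on C6, F5, Bb4, moving down a 5th each time.
C6 to F5 is down a 5th.

down a 5th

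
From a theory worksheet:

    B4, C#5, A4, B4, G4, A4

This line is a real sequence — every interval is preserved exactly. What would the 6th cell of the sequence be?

The 2-note cells begin on B4, A4, G4 — each down a 2nd from the last.
Carrying on: F4 → Eb4 → Db4.
From Db4 the exact shape gives Db4 Eb4.

Db4 Eb4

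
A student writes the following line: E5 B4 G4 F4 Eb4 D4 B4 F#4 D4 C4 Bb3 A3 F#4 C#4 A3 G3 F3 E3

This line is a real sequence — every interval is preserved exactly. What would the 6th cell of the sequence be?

D#3 A#2 F#2 E2 D2 C#2

The 6-note cells begin on E5, B4, F#4 — each down a 4th from the last.
Continuing the starts: C#4 → G#3 → D#3.
So cell 6 is D#3 A#2 F#2 E2 D2 C#2.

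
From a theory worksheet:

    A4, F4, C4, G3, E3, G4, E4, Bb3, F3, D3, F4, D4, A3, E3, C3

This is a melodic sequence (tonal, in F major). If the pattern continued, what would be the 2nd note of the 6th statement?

A3

With 5-note cells, note 2 of each statement runs F4, E4, D4.
Extending down a 2nd: C4 → Bb3 → A3.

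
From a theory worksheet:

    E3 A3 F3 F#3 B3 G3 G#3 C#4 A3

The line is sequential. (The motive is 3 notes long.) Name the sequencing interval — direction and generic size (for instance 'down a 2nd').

Taking 3-note groups, the heads are E3, F#3, G#3: the pattern moves up a 2nd.
E3 to F#3 is up a 2nd.

up a 2nd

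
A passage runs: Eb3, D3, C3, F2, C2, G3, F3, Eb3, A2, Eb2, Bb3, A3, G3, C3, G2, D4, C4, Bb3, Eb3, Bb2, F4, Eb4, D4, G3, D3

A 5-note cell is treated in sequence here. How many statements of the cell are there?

5

25 notes in groups of 5 gives 25/5 = 5 statements.
Starts: Eb3, G3, Bb3, D4, F4 — each up a 3rd.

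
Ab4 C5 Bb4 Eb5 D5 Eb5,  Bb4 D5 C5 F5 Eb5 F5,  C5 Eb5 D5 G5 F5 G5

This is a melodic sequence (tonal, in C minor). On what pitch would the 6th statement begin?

The 6-note cells begin on Ab4, Bb4, C5 — each up a 2nd from the last.
Continuing: D5 → Eb5 → F5. Statement 6 starts on F5.

F5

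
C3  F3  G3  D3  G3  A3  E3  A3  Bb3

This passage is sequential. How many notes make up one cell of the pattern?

9 notes total. Splitting into 3 groups of 3:
C3 F3 G3 | D3 G3 A3 | E3 A3 Bb3
Every group is a transposition up a 2nd of the one before; no shorter unit works.

3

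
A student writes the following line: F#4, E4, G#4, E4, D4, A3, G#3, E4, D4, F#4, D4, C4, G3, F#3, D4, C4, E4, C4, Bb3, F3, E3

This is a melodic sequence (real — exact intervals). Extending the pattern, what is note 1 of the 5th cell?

Bb3

Grouping in 7s, the 1st note of each cell is F#4, E4, D4.
Each moves down a 2nd. Continuing: C4 → Bb3.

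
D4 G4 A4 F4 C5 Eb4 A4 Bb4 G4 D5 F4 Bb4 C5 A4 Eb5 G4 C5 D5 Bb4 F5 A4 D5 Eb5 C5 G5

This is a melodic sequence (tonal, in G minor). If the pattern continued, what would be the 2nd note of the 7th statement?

Grouping in 5s, the 2nd note of each cell is G4, A4, Bb4, C5, D5.
Carrying that up a 2nd forward: Eb5 → F5.

F5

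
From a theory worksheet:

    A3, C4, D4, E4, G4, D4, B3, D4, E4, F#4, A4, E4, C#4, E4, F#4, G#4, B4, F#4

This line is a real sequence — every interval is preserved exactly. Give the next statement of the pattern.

With a 6-note motive the entries are A3, B3, C#4, each up a 2nd from the previous.
Statement 4 starts on D#4 and keeps the same exact contour: D#4 F#4 G#4 A#4 C#5 G#4.

D#4 F#4 G#4 A#4 C#5 G#4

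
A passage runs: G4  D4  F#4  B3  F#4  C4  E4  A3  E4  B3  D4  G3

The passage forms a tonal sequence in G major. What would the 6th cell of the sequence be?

B3 F#3 A3 D3

Taking 4-note groups, the heads are G4, F#4, E4: the pattern moves down a 2nd.
Continuing the starts: D4 → C4 → B3.
Statement 6 starts on B3 and keeps the same diatonic contour: B3 F#3 A3 D3.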